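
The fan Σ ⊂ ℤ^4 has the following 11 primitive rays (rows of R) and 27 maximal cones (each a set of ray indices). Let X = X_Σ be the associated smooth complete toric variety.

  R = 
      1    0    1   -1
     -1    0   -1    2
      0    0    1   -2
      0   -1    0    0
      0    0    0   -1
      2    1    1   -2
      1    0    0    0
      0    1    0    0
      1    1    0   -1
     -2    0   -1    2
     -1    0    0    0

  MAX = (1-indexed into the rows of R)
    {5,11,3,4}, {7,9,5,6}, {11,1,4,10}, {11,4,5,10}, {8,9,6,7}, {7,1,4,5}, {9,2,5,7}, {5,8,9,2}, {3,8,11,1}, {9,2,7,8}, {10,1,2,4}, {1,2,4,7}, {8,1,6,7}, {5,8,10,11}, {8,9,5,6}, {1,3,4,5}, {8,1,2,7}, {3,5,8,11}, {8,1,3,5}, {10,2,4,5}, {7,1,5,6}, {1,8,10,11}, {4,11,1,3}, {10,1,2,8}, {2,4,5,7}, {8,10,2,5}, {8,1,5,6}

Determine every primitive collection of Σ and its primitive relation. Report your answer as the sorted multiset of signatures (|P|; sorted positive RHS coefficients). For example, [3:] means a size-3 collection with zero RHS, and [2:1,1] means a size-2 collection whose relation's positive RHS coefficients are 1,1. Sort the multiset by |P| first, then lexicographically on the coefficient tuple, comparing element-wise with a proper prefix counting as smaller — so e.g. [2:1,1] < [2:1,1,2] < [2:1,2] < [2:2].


21 minimal non-faces of Δ(Σ) (on 11 rays):

  {4,8}:  v_{4} + v_{8} = 0 ; sig = [2:]
  {7,11}:  v_{7} + v_{11} = 0 ; sig = [2:]
  {1,9}:  v_{1} + v_{9} = v_{6} ; sig = [2:1]
  {2,3}:  v_{2} + v_{3} = v_{11} ; sig = [2:1]
  {2,11}:  v_{2} + v_{11} = v_{10} ; sig = [2:1]
  {6,10}:  v_{6} + v_{10} = v_{8} ; sig = [2:1]
  {7,10}:  v_{7} + v_{10} = v_{2} ; sig = [2:1]
  {2,6}:  v_{2} + v_{6} = v_{7} + v_{8} ; sig = [2:1,1]
  {3,7}:  v_{3} + v_{7} = v_{1} + v_{5} ; sig = [2:1,1]
  {4,9}:  v_{4} + v_{9} = v_{5} + v_{7} ; sig = [2:1,1]
  {9,11}:  v_{9} + v_{11} = v_{5} + v_{8} ; sig = [2:1,1]
  {4,6}:  v_{4} + v_{6} = v_{1} + v_{5} + v_{7} ; sig = [2:1,1,1]
  {6,11}:  v_{6} + v_{11} = v_{1} + v_{5} + v_{8} ; sig = [2:1,1,1]
  {9,10}:  v_{9} + v_{10} = v_{2} + v_{5} + v_{8} ; sig = [2:1,1,1]
  {3,9}:  v_{3} + v_{9} = v_{1} + 2·v_{5} + v_{8} ; sig = [2:1,1,2]
  {3,6}:  v_{3} + v_{6} = 2·v_{1} + 2·v_{5} + v_{8} ; sig = [2:1,2,2]
  {3,10}:  v_{3} + v_{10} = 2·v_{11} ; sig = [2:2]
  {1,2,5}:  v_{1} + v_{2} + v_{5} = 0 ; sig = [3:]
  {1,5,10}:  v_{1} + v_{5} + v_{10} = v_{11} ; sig = [3:1]
  {1,5,11}:  v_{1} + v_{5} + v_{11} = v_{3} ; sig = [3:1]
  {5,7,8}:  v_{5} + v_{7} + v_{8} = v_{9} ; sig = [3:1]

Hence PRS(X_Σ) =
    [2:]
    [2:]
    [2:1]
    [2:1]
    [2:1]
    [2:1]
    [2:1]
    [2:1,1]
    [2:1,1]
    [2:1,1]
    [2:1,1]
    [2:1,1,1]
    [2:1,1,1]
    [2:1,1,1]
    [2:1,1,2]
    [2:1,2,2]
    [2:2]
    [3:]
    [3:1]
    [3:1]
    [3:1]


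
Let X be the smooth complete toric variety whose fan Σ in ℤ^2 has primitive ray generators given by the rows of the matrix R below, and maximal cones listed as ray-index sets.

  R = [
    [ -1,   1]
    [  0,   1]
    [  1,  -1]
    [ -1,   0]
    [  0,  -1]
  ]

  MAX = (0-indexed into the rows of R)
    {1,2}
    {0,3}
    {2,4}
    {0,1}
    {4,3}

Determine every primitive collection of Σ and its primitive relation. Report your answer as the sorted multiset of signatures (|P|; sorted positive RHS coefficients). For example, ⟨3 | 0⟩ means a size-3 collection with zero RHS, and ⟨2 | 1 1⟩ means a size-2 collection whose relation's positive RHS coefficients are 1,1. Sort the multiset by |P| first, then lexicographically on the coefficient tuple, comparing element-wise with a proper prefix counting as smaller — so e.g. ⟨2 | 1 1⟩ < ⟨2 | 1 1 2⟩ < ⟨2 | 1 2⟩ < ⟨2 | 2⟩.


5 minimal non-faces of Δ(Σ) (on 5 rays):

  {0,2}:  v_{0} + v_{2} = 0  ⟹  sig = ⟨2 | 0⟩
  {1,4}:  v_{1} + v_{4} = 0  ⟹  sig = ⟨2 | 0⟩
  {0,4}:  v_{0} + v_{4} = v_{3}  ⟹  sig = ⟨2 | 1⟩
  {1,3}:  v_{1} + v_{3} = v_{0}  ⟹  sig = ⟨2 | 1⟩
  {2,3}:  v_{2} + v_{3} = v_{4}  ⟹  sig = ⟨2 | 1⟩

so the primitive-relation signature multiset is
{ ⟨2 | 0⟩ ×2,  ⟨2 | 1⟩ ×3 }


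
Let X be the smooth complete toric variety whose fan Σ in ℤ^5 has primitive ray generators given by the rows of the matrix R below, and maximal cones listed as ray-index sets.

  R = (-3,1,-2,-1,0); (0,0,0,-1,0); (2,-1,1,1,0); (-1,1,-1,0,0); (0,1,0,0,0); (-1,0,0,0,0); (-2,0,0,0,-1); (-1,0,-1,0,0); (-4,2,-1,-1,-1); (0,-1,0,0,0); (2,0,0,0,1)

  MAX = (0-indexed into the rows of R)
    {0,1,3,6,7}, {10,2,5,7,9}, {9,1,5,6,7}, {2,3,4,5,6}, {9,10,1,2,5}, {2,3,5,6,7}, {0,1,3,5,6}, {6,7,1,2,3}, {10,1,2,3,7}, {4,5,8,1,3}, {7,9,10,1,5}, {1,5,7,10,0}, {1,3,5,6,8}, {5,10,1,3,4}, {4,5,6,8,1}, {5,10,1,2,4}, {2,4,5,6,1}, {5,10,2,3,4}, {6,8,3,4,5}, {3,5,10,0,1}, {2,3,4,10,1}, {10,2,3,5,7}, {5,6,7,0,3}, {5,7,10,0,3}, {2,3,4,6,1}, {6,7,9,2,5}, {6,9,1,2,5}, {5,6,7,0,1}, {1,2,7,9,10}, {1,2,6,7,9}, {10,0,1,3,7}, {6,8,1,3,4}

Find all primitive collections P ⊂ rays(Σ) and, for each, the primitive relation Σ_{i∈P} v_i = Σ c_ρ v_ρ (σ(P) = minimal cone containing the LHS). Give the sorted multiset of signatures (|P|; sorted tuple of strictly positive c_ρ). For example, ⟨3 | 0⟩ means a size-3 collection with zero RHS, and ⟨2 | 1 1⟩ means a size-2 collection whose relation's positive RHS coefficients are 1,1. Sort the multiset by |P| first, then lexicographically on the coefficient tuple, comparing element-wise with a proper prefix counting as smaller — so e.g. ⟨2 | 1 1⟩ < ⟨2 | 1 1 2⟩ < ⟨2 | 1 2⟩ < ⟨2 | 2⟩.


Primitive collections (16):

  P = {4,9}:  v_{4} + v_{9} = 0 ; sig = ⟨2 | 0⟩
  P = {6,10}:  v_{6} + v_{10} = 0 ; sig = ⟨2 | 0⟩
  P = {0,2}:  v_{0} + v_{2} = v_{7} ; sig = ⟨2 | 1⟩
  P = {3,9}:  v_{3} + v_{9} = v_{7} ; sig = ⟨2 | 1⟩
  P = {4,7}:  v_{4} + v_{7} = v_{3} ; sig = ⟨2 | 1⟩
  P = {2,8}:  v_{2} + v_{8} = v_{4} + v_{6} ; sig = ⟨2 | 1 1⟩
  P = {8,9}:  v_{8} + v_{9} = v_{1} + v_{3} + v_{5} + v_{6} ; sig = ⟨2 | 1 1 1 1⟩
  P = {8,10}:  v_{8} + v_{10} = v_{1} + v_{3} + v_{4} + v_{5} ; sig = ⟨2 | 1 1 1 1⟩
  P = {7,8}:  v_{7} + v_{8} = v_{1} + 2·v_{3} + v_{5} + v_{6} ; sig = ⟨2 | 1 1 1 2⟩
  P = {0,4}:  v_{0} + v_{4} = v_{1} + 2·v_{3} + v_{5} ; sig = ⟨2 | 1 1 2⟩
  P = {0,9}:  v_{0} + v_{9} = v_{1} + v_{5} + 2·v_{7} ; sig = ⟨2 | 1 1 2⟩
  P = {0,8}:  v_{0} + v_{8} = 2·v_{1} + 3·v_{3} + 2·v_{5} + v_{6} ; sig = ⟨2 | 1 2 2 3⟩
  P = {1,2,3,5}:  v_{1} + v_{2} + v_{3} + v_{5} = 0 ; sig = ⟨4 | 0⟩
  P = {1,2,5,7}:  v_{1} + v_{2} + v_{5} + v_{7} = v_{9} ; sig = ⟨4 | 1⟩
  P = {1,3,5,7}:  v_{1} + v_{3} + v_{5} + v_{7} = v_{0} ; sig = ⟨4 | 1⟩
  P = {1,3,4,5,6}:  v_{1} + v_{3} + v_{4} + v_{5} + v_{6} = v_{8} ; sig = ⟨5 | 1⟩

Signatures (|P|; sorted positive RHS coefficients), sorted:
[⟨2 | 0⟩, ⟨2 | 0⟩, ⟨2 | 1⟩, ⟨2 | 1⟩, ⟨2 | 1⟩, ⟨2 | 1 1⟩, ⟨2 | 1 1 1 1⟩, ⟨2 | 1 1 1 1⟩, ⟨2 | 1 1 1 2⟩, ⟨2 | 1 1 2⟩, ⟨2 | 1 1 2⟩, ⟨2 | 1 2 2 3⟩, ⟨4 | 0⟩, ⟨4 | 1⟩, ⟨4 | 1⟩, ⟨5 | 1⟩]


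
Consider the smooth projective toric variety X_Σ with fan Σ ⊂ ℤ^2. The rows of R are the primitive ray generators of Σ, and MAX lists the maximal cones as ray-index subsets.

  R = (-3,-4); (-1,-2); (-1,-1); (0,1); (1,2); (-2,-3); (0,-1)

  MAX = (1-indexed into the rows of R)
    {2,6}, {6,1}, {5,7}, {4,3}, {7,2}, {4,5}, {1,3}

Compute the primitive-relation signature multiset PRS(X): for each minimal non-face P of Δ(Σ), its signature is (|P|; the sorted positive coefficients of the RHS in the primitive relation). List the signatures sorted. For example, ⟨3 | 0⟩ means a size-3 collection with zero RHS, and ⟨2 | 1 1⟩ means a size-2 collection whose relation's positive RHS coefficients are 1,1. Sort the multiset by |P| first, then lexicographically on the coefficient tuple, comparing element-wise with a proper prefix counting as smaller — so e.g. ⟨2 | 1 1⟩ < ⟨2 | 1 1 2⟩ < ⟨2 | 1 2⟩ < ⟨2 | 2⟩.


14 minimal non-faces of Δ(Σ) (on 7 rays):

  {2,5}:  v_{2} + v_{5} = 0 — sig = ⟨2 | 0⟩
  {4,7}:  v_{4} + v_{7} = 0 — sig = ⟨2 | 0⟩
  {2,3}:  v_{2} + v_{3} = v_{6} — sig = ⟨2 | 1⟩
  {2,4}:  v_{2} + v_{4} = v_{3} — sig = ⟨2 | 1⟩
  {3,5}:  v_{3} + v_{5} = v_{4} — sig = ⟨2 | 1⟩
  {3,6}:  v_{3} + v_{6} = v_{1} — sig = ⟨2 | 1⟩
  {3,7}:  v_{3} + v_{7} = v_{2} — sig = ⟨2 | 1⟩
  {5,6}:  v_{5} + v_{6} = v_{3} — sig = ⟨2 | 1⟩
  {1,7}:  v_{1} + v_{7} = v_{2} + v_{6} — sig = ⟨2 | 1 1⟩
  {1,2}:  v_{1} + v_{2} = 2·v_{6} — sig = ⟨2 | 2⟩
  {1,5}:  v_{1} + v_{5} = 2·v_{3} — sig = ⟨2 | 2⟩
  {4,6}:  v_{4} + v_{6} = 2·v_{3} — sig = ⟨2 | 2⟩
  {6,7}:  v_{6} + v_{7} = 2·v_{2} — sig = ⟨2 | 2⟩
  {1,4}:  v_{1} + v_{4} = 3·v_{3} — sig = ⟨2 | 3⟩

Sorted signature multiset PRS(X):
    ⟨2 | 0⟩
    ⟨2 | 0⟩
    ⟨2 | 1⟩
    ⟨2 | 1⟩
    ⟨2 | 1⟩
    ⟨2 | 1⟩
    ⟨2 | 1⟩
    ⟨2 | 1⟩
    ⟨2 | 1 1⟩
    ⟨2 | 2⟩
    ⟨2 | 2⟩
    ⟨2 | 2⟩
    ⟨2 | 2⟩
    ⟨2 | 3⟩


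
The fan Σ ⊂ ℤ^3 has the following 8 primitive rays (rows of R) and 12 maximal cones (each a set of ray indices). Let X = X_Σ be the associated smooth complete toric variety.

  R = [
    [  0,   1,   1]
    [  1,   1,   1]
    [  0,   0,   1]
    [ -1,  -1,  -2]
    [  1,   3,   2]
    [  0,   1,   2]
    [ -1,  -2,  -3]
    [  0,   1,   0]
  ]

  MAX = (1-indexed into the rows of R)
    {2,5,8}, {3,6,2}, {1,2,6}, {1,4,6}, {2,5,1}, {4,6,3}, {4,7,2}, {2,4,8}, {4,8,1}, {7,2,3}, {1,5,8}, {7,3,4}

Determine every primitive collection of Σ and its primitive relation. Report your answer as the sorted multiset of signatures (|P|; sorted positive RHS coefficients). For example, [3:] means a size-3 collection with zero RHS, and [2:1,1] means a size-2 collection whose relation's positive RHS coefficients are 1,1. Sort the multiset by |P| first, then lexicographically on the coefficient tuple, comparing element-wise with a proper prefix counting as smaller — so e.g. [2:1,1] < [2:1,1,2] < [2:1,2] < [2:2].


The 14 primitive collections of Σ (r=8, n=3):

  • {1,3}:  v_{1} + v_{3} = v_{6} — sig = [2:1]
  • {1,7}:  v_{1} + v_{7} = v_{4} — sig = [2:1]
  • {3,8}:  v_{3} + v_{8} = v_{1} — sig = [2:1]
  • {6,7}:  v_{6} + v_{7} = v_{3} + v_{4} — sig = [2:1,1]
  • {5,7}:  v_{5} + v_{7} = v_{2} + v_{4} + v_{8} — sig = [2:1,1,1]
  • {3,5}:  v_{3} + v_{5} = 2·v_{1} + v_{2} — sig = [2:1,2]
  • {7,8}:  v_{7} + v_{8} = v_{2} + 2·v_{4} — sig = [2:1,2]
  • {5,6}:  v_{5} + v_{6} = 3·v_{1} + v_{2} — sig = [2:1,3]
  • {4,5}:  v_{4} + v_{5} = 2·v_{8} — sig = [2:2]
  • {6,8}:  v_{6} + v_{8} = 2·v_{1} — sig = [2:2]
  • {2,3,4}:  v_{2} + v_{3} + v_{4} = 0 — sig = [3:]
  • {1,2,4}:  v_{1} + v_{2} + v_{4} = v_{8} — sig = [3:1]
  • {1,2,8}:  v_{1} + v_{2} + v_{8} = v_{5} — sig = [3:1]
  • {2,4,6}:  v_{2} + v_{4} + v_{6} = v_{1} — sig = [3:1]

Hence PRS(X_Σ) =
[[2:1], [2:1], [2:1], [2:1,1], [2:1,1,1], [2:1,2], [2:1,2], [2:1,3], [2:2], [2:2], [3:], [3:1], [3:1], [3:1]]


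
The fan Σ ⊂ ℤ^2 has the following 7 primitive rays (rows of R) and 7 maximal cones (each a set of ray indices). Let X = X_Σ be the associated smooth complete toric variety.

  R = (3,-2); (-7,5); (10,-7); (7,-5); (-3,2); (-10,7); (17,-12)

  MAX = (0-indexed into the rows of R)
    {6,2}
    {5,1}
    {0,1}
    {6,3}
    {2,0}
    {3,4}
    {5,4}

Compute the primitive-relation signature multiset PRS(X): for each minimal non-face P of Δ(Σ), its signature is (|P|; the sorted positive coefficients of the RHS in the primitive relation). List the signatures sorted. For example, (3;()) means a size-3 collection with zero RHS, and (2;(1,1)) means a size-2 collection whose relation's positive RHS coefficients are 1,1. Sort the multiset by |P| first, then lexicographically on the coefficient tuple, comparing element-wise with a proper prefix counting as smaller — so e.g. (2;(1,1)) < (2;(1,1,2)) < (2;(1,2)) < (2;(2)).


Primitive collections (14):

  • {0,4}:  v_{0} + v_{4} = 0 ; sig = (2;())
  • {1,3}:  v_{1} + v_{3} = 0 ; sig = (2;())
  • {2,5}:  v_{2} + v_{5} = 0 ; sig = (2;())
  • {0,3}:  v_{0} + v_{3} = v_{2} ; sig = (2;(1))
  • {0,5}:  v_{0} + v_{5} = v_{1} ; sig = (2;(1))
  • {1,2}:  v_{1} + v_{2} = v_{0} ; sig = (2;(1))
  • {1,4}:  v_{1} + v_{4} = v_{5} ; sig = (2;(1))
  • {1,6}:  v_{1} + v_{6} = v_{2} ; sig = (2;(1))
  • {2,3}:  v_{2} + v_{3} = v_{6} ; sig = (2;(1))
  • {2,4}:  v_{2} + v_{4} = v_{3} ; sig = (2;(1))
  • {3,5}:  v_{3} + v_{5} = v_{4} ; sig = (2;(1))
  • {5,6}:  v_{5} + v_{6} = v_{3} ; sig = (2;(1))
  • {0,6}:  v_{0} + v_{6} = 2·v_{2} ; sig = (2;(2))
  • {4,6}:  v_{4} + v_{6} = 2·v_{3} ; sig = (2;(2))

Signatures (|P|; sorted positive RHS coefficients), sorted:
    |P|=2: 14 collections, coeffs (), (), (), (1), (1), (1), (1), (1), (1), (1), (1), (1), (2), (2)


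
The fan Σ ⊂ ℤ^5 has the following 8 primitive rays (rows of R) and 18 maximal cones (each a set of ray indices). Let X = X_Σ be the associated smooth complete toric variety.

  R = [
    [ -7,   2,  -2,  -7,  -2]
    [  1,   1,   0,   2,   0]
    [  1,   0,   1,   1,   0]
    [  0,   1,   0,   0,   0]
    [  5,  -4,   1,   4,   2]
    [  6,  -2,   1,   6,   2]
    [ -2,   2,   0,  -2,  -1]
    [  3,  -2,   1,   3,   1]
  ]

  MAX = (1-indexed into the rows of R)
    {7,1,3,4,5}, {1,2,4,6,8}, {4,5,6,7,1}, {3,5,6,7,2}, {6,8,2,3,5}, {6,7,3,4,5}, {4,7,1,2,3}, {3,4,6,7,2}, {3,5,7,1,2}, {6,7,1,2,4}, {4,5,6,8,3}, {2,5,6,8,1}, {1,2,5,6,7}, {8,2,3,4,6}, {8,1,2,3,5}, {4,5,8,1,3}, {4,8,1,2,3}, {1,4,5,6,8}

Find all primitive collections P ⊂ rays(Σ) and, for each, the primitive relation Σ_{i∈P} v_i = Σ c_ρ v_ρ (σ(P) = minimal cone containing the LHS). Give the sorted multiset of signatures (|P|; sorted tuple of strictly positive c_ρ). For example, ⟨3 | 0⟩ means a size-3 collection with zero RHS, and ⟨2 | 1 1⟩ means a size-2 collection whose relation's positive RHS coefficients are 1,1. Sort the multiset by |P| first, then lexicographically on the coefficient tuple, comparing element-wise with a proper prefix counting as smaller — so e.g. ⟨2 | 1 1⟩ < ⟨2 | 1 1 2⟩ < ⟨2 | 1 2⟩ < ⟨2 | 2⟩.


3 collections generate NE(X_Σ); each relation:

  P = {7,8}:  v_{7} + v_{8} = v_{3} — sig = ⟨2 | 1⟩
  P = {1,3,6}:  v_{1} + v_{3} + v_{6} = 0 — sig = ⟨3 | 0⟩
  P = {2,4,5}:  v_{2} + v_{4} + v_{5} = v_{6} — sig = ⟨3 | 1⟩

Hence PRS(X_Σ) =
[⟨2 | 1⟩, ⟨3 | 0⟩, ⟨3 | 1⟩]


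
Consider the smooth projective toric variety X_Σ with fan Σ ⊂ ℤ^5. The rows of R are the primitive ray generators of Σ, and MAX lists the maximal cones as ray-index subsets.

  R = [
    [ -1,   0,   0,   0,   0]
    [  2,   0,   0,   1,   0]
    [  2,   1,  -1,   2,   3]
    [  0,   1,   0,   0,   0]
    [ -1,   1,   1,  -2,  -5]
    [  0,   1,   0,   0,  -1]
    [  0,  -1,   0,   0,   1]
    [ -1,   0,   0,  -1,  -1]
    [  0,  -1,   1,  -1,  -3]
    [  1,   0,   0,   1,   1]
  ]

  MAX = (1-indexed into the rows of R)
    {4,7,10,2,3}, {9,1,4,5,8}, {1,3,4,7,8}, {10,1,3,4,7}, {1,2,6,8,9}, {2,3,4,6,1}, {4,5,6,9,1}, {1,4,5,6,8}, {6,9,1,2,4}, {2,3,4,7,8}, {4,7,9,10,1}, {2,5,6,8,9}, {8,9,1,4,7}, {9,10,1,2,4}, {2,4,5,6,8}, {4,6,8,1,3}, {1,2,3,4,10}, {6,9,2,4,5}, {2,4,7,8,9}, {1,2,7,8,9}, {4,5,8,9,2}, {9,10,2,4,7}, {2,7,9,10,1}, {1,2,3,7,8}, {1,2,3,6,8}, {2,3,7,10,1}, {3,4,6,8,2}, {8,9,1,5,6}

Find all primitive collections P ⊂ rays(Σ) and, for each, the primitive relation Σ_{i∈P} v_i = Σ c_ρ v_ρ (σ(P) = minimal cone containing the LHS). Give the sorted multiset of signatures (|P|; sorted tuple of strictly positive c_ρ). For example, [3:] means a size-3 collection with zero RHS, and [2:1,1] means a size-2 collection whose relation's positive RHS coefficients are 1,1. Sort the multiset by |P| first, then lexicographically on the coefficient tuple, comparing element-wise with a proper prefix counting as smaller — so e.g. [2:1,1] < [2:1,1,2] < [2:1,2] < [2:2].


Primitive collections (11):

  • {6,7}:  v_{6} + v_{7} = 0 ; sig = [2:]
  • {8,10}:  v_{8} + v_{10} = 0 ; sig = [2:]
  • {3,9}:  v_{3} + v_{9} = v_{2} ; sig = [2:1]
  • {5,7}:  v_{5} + v_{7} = v_{4} + v_{8} + v_{9} ; sig = [2:1,1,1]
  • {5,10}:  v_{5} + v_{10} = v_{4} + v_{6} + v_{9} ; sig = [2:1,1,1]
  • {6,10}:  v_{6} + v_{10} = v_{1} + v_{2} + v_{4} ; sig = [2:1,1,1]
  • {3,5}:  v_{3} + v_{5} = v_{2} + v_{4} + v_{6} + v_{8} ; sig = [2:1,1,1,1]
  • {1,2,5}:  v_{1} + v_{2} + v_{5} = 2·v_{6} + v_{9} ; sig = [3:1,2]
  • {1,2,4,7}:  v_{1} + v_{2} + v_{4} + v_{7} = v_{10} ; sig = [4:1]
  • {1,2,4,8}:  v_{1} + v_{2} + v_{4} + v_{8} = v_{6} ; sig = [4:1]
  • {4,6,8,9}:  v_{4} + v_{6} + v_{8} + v_{9} = v_{5} ; sig = [4:1]

Hence PRS(X_Σ) =
{ [2:] ×2,  [2:1],  [2:1,1,1] ×3,  [2:1,1,1,1],  [3:1,2],  [4:1] ×3 }


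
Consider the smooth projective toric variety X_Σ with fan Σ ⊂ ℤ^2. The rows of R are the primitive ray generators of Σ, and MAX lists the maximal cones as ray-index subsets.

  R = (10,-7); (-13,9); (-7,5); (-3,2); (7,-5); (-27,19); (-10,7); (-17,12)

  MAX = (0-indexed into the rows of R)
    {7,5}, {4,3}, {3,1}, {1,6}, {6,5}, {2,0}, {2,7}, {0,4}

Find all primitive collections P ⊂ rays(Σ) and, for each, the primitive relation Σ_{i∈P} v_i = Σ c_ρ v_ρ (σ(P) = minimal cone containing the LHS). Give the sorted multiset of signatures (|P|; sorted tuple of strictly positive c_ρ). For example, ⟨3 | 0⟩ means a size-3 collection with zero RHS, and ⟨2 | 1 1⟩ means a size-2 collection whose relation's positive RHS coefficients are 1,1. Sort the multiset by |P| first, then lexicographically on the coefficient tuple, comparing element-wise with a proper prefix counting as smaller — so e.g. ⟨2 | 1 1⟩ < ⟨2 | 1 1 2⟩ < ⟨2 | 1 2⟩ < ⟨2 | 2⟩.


20 collections generate NE(X_Σ); each relation:

  {0,6}:  v_{0} + v_{6} = 0 ; sig = ⟨2 | 0⟩
  {2,4}:  v_{2} + v_{4} = 0 ; sig = ⟨2 | 0⟩
  {0,1}:  v_{0} + v_{1} = v_{3} ; sig = ⟨2 | 1⟩
  {0,3}:  v_{0} + v_{3} = v_{4} ; sig = ⟨2 | 1⟩
  {0,5}:  v_{0} + v_{5} = v_{7} ; sig = ⟨2 | 1⟩
  {0,7}:  v_{0} + v_{7} = v_{2} ; sig = ⟨2 | 1⟩
  {2,3}:  v_{2} + v_{3} = v_{6} ; sig = ⟨2 | 1⟩
  {2,6}:  v_{2} + v_{6} = v_{7} ; sig = ⟨2 | 1⟩
  {3,6}:  v_{3} + v_{6} = v_{1} ; sig = ⟨2 | 1⟩
  {4,6}:  v_{4} + v_{6} = v_{3} ; sig = ⟨2 | 1⟩
  {4,7}:  v_{4} + v_{7} = v_{6} ; sig = ⟨2 | 1⟩
  {6,7}:  v_{6} + v_{7} = v_{5} ; sig = ⟨2 | 1⟩
  {1,2}:  v_{1} + v_{2} = 2·v_{6} ; sig = ⟨2 | 2⟩
  {1,4}:  v_{1} + v_{4} = 2·v_{3} ; sig = ⟨2 | 2⟩
  {2,5}:  v_{2} + v_{5} = 2·v_{7} ; sig = ⟨2 | 2⟩
  {3,7}:  v_{3} + v_{7} = 2·v_{6} ; sig = ⟨2 | 2⟩
  {4,5}:  v_{4} + v_{5} = 2·v_{6} ; sig = ⟨2 | 2⟩
  {1,7}:  v_{1} + v_{7} = 3·v_{6} ; sig = ⟨2 | 3⟩
  {3,5}:  v_{3} + v_{5} = 3·v_{6} ; sig = ⟨2 | 3⟩
  {1,5}:  v_{1} + v_{5} = 4·v_{6} ; sig = ⟨2 | 4⟩

so the primitive-relation signature multiset is
[⟨2 | 0⟩, ⟨2 | 0⟩, ⟨2 | 1⟩, ⟨2 | 1⟩, ⟨2 | 1⟩, ⟨2 | 1⟩, ⟨2 | 1⟩, ⟨2 | 1⟩, ⟨2 | 1⟩, ⟨2 | 1⟩, ⟨2 | 1⟩, ⟨2 | 1⟩, ⟨2 | 2⟩, ⟨2 | 2⟩, ⟨2 | 2⟩, ⟨2 | 2⟩, ⟨2 | 2⟩, ⟨2 | 3⟩, ⟨2 | 3⟩, ⟨2 | 4⟩]


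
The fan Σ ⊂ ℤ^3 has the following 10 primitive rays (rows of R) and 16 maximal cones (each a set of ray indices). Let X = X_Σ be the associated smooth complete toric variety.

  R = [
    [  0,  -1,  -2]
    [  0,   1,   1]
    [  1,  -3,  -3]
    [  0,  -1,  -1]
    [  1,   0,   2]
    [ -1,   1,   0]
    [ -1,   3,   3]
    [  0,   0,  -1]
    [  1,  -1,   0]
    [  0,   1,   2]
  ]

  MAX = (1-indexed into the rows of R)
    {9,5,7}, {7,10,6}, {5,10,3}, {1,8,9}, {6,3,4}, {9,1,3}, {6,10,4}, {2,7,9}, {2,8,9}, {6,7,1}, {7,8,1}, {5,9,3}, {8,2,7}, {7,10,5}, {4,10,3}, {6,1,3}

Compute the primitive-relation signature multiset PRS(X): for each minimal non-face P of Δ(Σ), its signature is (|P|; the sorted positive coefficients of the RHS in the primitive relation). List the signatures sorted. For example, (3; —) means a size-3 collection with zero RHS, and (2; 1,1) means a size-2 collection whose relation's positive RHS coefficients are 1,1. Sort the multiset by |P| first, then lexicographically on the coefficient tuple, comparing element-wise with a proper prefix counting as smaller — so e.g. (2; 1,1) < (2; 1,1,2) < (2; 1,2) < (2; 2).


Σ has 24 primitive collections:

  • {1,10}:  v_{1} + v_{10} = 0  so sig = (2; —)
  • {2,4}:  v_{2} + v_{4} = 0  so sig = (2; —)
  • {3,7}:  v_{3} + v_{7} = 0  so sig = (2; —)
  • {6,9}:  v_{6} + v_{9} = 0  so sig = (2; —)
  • {1,2}:  v_{1} + v_{2} = v_{8}  so sig = (2; 1)
  • {1,5}:  v_{1} + v_{5} = v_{9}  so sig = (2; 1)
  • {4,8}:  v_{4} + v_{8} = v_{1}  so sig = (2; 1)
  • {5,6}:  v_{5} + v_{6} = v_{10}  so sig = (2; 1)
  • {8,10}:  v_{8} + v_{10} = v_{2}  so sig = (2; 1)
  • {9,10}:  v_{9} + v_{10} = v_{5}  so sig = (2; 1)
  • {1,4}:  v_{1} + v_{4} = v_{3} + v_{6}  so sig = (2; 1,1)
  • {2,3}:  v_{2} + v_{3} = v_{1} + v_{9}  so sig = (2; 1,1)
  • {2,6}:  v_{2} + v_{6} = v_{1} + v_{7}  so sig = (2; 1,1)
  • {2,10}:  v_{2} + v_{10} = v_{7} + v_{9}  so sig = (2; 1,1)
  • {4,7}:  v_{4} + v_{7} = v_{6} + v_{10}  so sig = (2; 1,1)
  • {4,9}:  v_{4} + v_{9} = v_{3} + v_{10}  so sig = (2; 1,1)
  • {5,8}:  v_{5} + v_{8} = v_{2} + v_{9}  so sig = (2; 1,1)
  • {2,5}:  v_{2} + v_{5} = v_{7} + 2·v_{9}  so sig = (2; 1,2)
  • {3,8}:  v_{3} + v_{8} = 2·v_{1} + v_{9}  so sig = (2; 1,2)
  • {4,5}:  v_{4} + v_{5} = v_{3} + 2·v_{10}  so sig = (2; 1,2)
  • {6,8}:  v_{6} + v_{8} = 2·v_{1} + v_{7}  so sig = (2; 1,2)
  • {1,7,9}:  v_{1} + v_{7} + v_{9} = v_{2}  so sig = (3; 1)
  • {3,6,10}:  v_{3} + v_{6} + v_{10} = v_{4}  so sig = (3; 1)
  • {7,8,9}:  v_{7} + v_{8} + v_{9} = 2·v_{2}  so sig = (3; 2)

so the primitive-relation signature multiset is
    (2; —)
    (2; —)
    (2; —)
    (2; —)
    (2; 1)
    (2; 1)
    (2; 1)
    (2; 1)
    (2; 1)
    (2; 1)
    (2; 1,1)
    (2; 1,1)
    (2; 1,1)
    (2; 1,1)
    (2; 1,1)
    (2; 1,1)
    (2; 1,1)
    (2; 1,2)
    (2; 1,2)
    (2; 1,2)
    (2; 1,2)
    (3; 1)
    (3; 1)
    (3; 2)


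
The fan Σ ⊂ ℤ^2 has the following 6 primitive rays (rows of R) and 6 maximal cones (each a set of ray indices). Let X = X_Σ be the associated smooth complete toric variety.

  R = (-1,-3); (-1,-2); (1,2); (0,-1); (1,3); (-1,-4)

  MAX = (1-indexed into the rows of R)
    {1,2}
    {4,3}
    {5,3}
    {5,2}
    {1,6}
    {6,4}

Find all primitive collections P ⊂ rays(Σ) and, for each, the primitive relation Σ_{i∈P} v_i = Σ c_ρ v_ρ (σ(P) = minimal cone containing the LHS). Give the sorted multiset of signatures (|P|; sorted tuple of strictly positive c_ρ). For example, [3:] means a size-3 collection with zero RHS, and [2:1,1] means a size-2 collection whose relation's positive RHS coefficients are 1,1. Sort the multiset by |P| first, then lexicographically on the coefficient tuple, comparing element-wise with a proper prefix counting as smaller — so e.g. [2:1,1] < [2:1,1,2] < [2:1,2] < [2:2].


Δ(Σ) — 6 vertices, 9 min non-faces:

  • {1,5}:  v_{1} + v_{5} = 0  so sig = [2:]
  • {2,3}:  v_{2} + v_{3} = 0  so sig = [2:]
  • {1,3}:  v_{1} + v_{3} = v_{4}  so sig = [2:1]
  • {1,4}:  v_{1} + v_{4} = v_{6}  so sig = [2:1]
  • {2,4}:  v_{2} + v_{4} = v_{1}  so sig = [2:1]
  • {4,5}:  v_{4} + v_{5} = v_{3}  so sig = [2:1]
  • {5,6}:  v_{5} + v_{6} = v_{4}  so sig = [2:1]
  • {2,6}:  v_{2} + v_{6} = 2·v_{1}  so sig = [2:2]
  • {3,6}:  v_{3} + v_{6} = 2·v_{4}  so sig = [2:2]

Hence PRS(X_Σ) =
{ [2:] ×2,  [2:1] ×5,  [2:2] ×2 }


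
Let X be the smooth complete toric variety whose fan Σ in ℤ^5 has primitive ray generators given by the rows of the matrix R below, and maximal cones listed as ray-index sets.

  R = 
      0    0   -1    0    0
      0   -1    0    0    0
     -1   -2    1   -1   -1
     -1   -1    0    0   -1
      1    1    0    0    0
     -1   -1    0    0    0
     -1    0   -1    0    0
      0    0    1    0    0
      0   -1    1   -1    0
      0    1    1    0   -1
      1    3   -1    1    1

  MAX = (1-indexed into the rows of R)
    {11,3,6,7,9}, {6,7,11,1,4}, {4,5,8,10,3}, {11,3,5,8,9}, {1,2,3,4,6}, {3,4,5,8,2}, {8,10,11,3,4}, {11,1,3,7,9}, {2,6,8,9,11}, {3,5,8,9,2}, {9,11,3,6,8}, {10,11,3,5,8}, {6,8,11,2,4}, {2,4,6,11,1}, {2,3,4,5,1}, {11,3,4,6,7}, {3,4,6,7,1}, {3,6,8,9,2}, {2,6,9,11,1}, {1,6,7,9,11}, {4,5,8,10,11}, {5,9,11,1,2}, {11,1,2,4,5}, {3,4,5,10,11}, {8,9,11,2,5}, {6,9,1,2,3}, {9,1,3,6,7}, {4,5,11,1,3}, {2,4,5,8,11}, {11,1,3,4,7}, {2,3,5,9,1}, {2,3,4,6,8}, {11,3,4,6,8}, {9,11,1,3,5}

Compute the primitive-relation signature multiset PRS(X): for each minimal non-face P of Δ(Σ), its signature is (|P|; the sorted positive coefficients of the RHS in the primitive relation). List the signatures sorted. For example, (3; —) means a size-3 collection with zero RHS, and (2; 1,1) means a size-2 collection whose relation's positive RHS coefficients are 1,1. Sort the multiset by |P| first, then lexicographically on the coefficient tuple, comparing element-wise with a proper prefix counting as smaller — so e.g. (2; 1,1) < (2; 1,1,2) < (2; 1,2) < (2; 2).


Δ(Σ) — 11 vertices, 14 min non-faces:

  {1,8}:  v_{1} + v_{8} = 0  ⟹  sig = (2; —)
  {5,6}:  v_{5} + v_{6} = 0  ⟹  sig = (2; —)
  {4,9}:  v_{4} + v_{9} = v_{3}  ⟹  sig = (2; 1)
  {2,7}:  v_{2} + v_{7} = v_{1} + v_{6}  ⟹  sig = (2; 1,1)
  {2,10}:  v_{2} + v_{10} = v_{4} + v_{5} + v_{8}  ⟹  sig = (2; 1,1,1)
  {5,7}:  v_{5} + v_{7} = v_{1} + v_{3} + v_{11}  ⟹  sig = (2; 1,1,1)
  {7,8}:  v_{7} + v_{8} = v_{3} + v_{6} + v_{11}  ⟹  sig = (2; 1,1,1)
  {1,10}:  v_{1} + v_{10} = v_{3} + v_{4} + v_{5} + v_{11}  ⟹  sig = (2; 1,1,1,1)
  {6,10}:  v_{6} + v_{10} = v_{3} + v_{4} + v_{8} + v_{11}  ⟹  sig = (2; 1,1,1,1)
  {9,10}:  v_{9} + v_{10} = 2·v_{3} + v_{5} + v_{8} + v_{11}  ⟹  sig = (2; 1,1,1,2)
  {7,10}:  v_{7} + v_{10} = 2·v_{3} + v_{4} + 2·v_{11}  ⟹  sig = (2; 1,2,2)
  {2,3,11}:  v_{2} + v_{3} + v_{11} = 0  ⟹  sig = (3; —)
  {1,3,6,11}:  v_{1} + v_{3} + v_{6} + v_{11} = v_{7}  ⟹  sig = (4; 1)
  {3,4,5,8,11}:  v_{3} + v_{4} + v_{5} + v_{8} + v_{11} = v_{10}  ⟹  sig = (5; 1)

Sorted signature multiset PRS(X):
[(2; —), (2; —), (2; 1), (2; 1,1), (2; 1,1,1), (2; 1,1,1), (2; 1,1,1), (2; 1,1,1,1), (2; 1,1,1,1), (2; 1,1,1,2), (2; 1,2,2), (3; —), (4; 1), (5; 1)]


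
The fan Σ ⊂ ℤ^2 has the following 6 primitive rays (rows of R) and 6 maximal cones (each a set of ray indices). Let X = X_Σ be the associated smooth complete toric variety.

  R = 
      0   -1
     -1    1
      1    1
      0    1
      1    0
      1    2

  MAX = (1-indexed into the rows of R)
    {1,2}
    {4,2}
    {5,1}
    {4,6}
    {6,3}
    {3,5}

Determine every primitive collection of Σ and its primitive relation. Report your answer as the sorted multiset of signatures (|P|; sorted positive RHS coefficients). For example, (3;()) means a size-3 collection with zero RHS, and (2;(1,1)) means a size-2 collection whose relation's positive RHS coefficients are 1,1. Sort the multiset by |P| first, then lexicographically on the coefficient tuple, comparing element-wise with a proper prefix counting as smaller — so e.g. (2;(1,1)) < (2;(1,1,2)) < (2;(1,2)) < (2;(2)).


Primitive collections (9):

  {1,4}:  v_{1} + v_{4} = 0  →  sig = (2;())
  {1,3}:  v_{1} + v_{3} = v_{5}  →  sig = (2;(1))
  {1,6}:  v_{1} + v_{6} = v_{3}  →  sig = (2;(1))
  {2,5}:  v_{2} + v_{5} = v_{4}  →  sig = (2;(1))
  {3,4}:  v_{3} + v_{4} = v_{6}  →  sig = (2;(1))
  {4,5}:  v_{4} + v_{5} = v_{3}  →  sig = (2;(1))
  {2,3}:  v_{2} + v_{3} = 2·v_{4}  →  sig = (2;(2))
  {5,6}:  v_{5} + v_{6} = 2·v_{3}  →  sig = (2;(2))
  {2,6}:  v_{2} + v_{6} = 3·v_{4}  →  sig = (2;(3))

Sorted signature multiset PRS(X):
{ (2;()),  (2;(1)) ×5,  (2;(2)) ×2,  (2;(3)) }


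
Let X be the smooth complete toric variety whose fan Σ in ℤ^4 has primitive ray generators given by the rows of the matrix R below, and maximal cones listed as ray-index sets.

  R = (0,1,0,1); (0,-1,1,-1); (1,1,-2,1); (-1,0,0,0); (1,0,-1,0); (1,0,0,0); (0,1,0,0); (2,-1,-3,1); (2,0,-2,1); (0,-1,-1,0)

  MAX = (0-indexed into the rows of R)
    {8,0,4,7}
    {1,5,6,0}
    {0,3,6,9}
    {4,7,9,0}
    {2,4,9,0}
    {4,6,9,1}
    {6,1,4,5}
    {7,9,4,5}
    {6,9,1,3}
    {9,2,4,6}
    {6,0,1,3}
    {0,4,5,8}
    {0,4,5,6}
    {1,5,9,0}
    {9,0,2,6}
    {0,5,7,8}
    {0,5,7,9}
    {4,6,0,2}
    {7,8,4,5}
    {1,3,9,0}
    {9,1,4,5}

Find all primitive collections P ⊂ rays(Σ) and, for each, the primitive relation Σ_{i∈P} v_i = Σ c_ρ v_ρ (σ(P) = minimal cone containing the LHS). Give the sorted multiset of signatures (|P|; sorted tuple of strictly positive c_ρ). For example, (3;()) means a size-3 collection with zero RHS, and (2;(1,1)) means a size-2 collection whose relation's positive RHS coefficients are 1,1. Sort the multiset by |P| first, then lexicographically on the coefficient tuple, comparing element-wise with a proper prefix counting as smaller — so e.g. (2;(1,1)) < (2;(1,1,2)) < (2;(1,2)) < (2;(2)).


Minimal non-faces — 20 found among 10 rays, 21 max cones:

  P = {3,5}:  v_{3} + v_{5} = 0  so sig = (2;())
  P = {1,2}:  v_{1} + v_{2} = v_{4}  so sig = (2;(1))
  P = {8,9}:  v_{8} + v_{9} = v_{7}  so sig = (2;(1))
  P = {3,4}:  v_{3} + v_{4} = v_{6} + v_{9}  so sig = (2;(1,1))
  P = {3,8}:  v_{3} + v_{8} = v_{0} + v_{4} + v_{9}  so sig = (2;(1,1,1))
  P = {3,7}:  v_{3} + v_{7} = v_{0} + v_{4} + 2·v_{9}  so sig = (2;(1,1,2))
  P = {6,7}:  v_{6} + v_{7} = v_{0} + 2·v_{4} + v_{9}  so sig = (2;(1,1,2))
  P = {1,8}:  v_{1} + v_{8} = 2·v_{5} + v_{9}  so sig = (2;(1,2))
  P = {2,5}:  v_{2} + v_{5} = v_{0} + 2·v_{4}  so sig = (2;(1,2))
  P = {6,8}:  v_{6} + v_{8} = v_{0} + 2·v_{4}  so sig = (2;(1,2))
  P = {2,3}:  v_{2} + v_{3} = v_{0} + 2·v_{6} + 2·v_{9}  so sig = (2;(1,2,2))
  P = {2,8}:  v_{2} + v_{8} = 2·v_{0} + 3·v_{4} + v_{9}  so sig = (2;(1,2,3))
  P = {1,7}:  v_{1} + v_{7} = 2·v_{5} + 2·v_{9}  so sig = (2;(2,2))
  P = {2,7}:  v_{2} + v_{7} = 2·v_{0} + 3·v_{4} + 2·v_{9}  so sig = (2;(2,2,3))
  P = {0,1,4}:  v_{0} + v_{1} + v_{4} = v_{5}  so sig = (3;(1))
  P = {5,6,9}:  v_{5} + v_{6} + v_{9} = v_{4}  so sig = (3;(1))
  P = {0,1,6,9}:  v_{0} + v_{1} + v_{6} + v_{9} = 0  so sig = (4;())
  P = {0,4,5,9}:  v_{0} + v_{4} + v_{5} + v_{9} = v_{8}  so sig = (4;(1))
  P = {0,4,6,9}:  v_{0} + v_{4} + v_{6} + v_{9} = v_{2}  so sig = (4;(1))
  P = {0,4,5,7}:  v_{0} + v_{4} + v_{5} + v_{7} = 2·v_{8}  so sig = (4;(2))

Sorted signature multiset PRS(X):
    |P|=2: 14 collections, coeffs (), (1), (1), (1,1), (1,1,1), (1,1,2), (1,1,2), (1,2), (1,2), (1,2), (1,2,2), (1,2,3), (2,2), (2,2,3)
    |P|=3: 2 collections, coeffs (1), (1)
    |P|=4: 4 collections, coeffs (), (1), (1), (2)


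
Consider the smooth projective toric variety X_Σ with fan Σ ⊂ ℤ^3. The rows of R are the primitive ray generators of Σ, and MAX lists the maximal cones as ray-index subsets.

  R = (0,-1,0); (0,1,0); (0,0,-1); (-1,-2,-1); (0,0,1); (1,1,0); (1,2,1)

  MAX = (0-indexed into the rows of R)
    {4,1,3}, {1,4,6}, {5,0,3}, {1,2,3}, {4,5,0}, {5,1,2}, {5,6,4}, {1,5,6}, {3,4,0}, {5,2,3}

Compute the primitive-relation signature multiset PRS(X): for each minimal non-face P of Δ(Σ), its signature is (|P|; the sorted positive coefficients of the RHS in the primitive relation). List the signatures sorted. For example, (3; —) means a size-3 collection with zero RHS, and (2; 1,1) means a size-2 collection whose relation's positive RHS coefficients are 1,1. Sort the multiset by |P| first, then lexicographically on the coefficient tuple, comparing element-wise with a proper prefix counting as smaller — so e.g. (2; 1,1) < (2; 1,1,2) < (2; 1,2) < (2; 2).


Σ has 9 primitive collections:

  P = {0,1}:  v_{0} + v_{1} = 0  so sig = (2; —)
  P = {2,4}:  v_{2} + v_{4} = 0  so sig = (2; —)
  P = {3,6}:  v_{3} + v_{6} = 0  so sig = (2; —)
  P = {0,2}:  v_{0} + v_{2} = v_{3} + v_{5}  so sig = (2; 1,1)
  P = {0,6}:  v_{0} + v_{6} = v_{4} + v_{5}  so sig = (2; 1,1)
  P = {2,6}:  v_{2} + v_{6} = v_{1} + v_{5}  so sig = (2; 1,1)
  P = {1,3,5}:  v_{1} + v_{3} + v_{5} = v_{2}  so sig = (3; 1)
  P = {1,4,5}:  v_{1} + v_{4} + v_{5} = v_{6}  so sig = (3; 1)
  P = {3,4,5}:  v_{3} + v_{4} + v_{5} = v_{0}  so sig = (3; 1)

Hence PRS(X_Σ) =
[(2; —), (2; —), (2; —), (2; 1,1), (2; 1,1), (2; 1,1), (3; 1), (3; 1), (3; 1)]


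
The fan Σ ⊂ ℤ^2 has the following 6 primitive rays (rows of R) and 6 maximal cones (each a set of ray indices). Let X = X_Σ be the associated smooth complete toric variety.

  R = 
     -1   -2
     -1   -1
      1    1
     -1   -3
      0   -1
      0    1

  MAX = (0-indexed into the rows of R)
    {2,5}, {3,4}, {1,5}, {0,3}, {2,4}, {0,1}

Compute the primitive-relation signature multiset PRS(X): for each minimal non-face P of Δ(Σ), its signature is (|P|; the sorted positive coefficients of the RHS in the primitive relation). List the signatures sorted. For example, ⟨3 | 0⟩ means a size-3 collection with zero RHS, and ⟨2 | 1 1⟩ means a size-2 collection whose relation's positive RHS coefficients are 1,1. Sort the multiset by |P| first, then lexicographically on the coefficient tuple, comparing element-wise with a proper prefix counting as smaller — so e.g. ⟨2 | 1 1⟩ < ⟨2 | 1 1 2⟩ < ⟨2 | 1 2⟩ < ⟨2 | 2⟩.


|primitive collections| = 9. Relations:

  P = {1,2}:  v_{1} + v_{2} = 0 ; sig = ⟨2 | 0⟩
  P = {4,5}:  v_{4} + v_{5} = 0 ; sig = ⟨2 | 0⟩
  P = {0,2}:  v_{0} + v_{2} = v_{4} ; sig = ⟨2 | 1⟩
  P = {0,4}:  v_{0} + v_{4} = v_{3} ; sig = ⟨2 | 1⟩
  P = {0,5}:  v_{0} + v_{5} = v_{1} ; sig = ⟨2 | 1⟩
  P = {1,4}:  v_{1} + v_{4} = v_{0} ; sig = ⟨2 | 1⟩
  P = {3,5}:  v_{3} + v_{5} = v_{0} ; sig = ⟨2 | 1⟩
  P = {1,3}:  v_{1} + v_{3} = 2·v_{0} ; sig = ⟨2 | 2⟩
  P = {2,3}:  v_{2} + v_{3} = 2·v_{4} ; sig = ⟨2 | 2⟩

Hence PRS(X_Σ) =
    ⟨2 | 0⟩
    ⟨2 | 0⟩
    ⟨2 | 1⟩
    ⟨2 | 1⟩
    ⟨2 | 1⟩
    ⟨2 | 1⟩
    ⟨2 | 1⟩
    ⟨2 | 2⟩
    ⟨2 | 2⟩


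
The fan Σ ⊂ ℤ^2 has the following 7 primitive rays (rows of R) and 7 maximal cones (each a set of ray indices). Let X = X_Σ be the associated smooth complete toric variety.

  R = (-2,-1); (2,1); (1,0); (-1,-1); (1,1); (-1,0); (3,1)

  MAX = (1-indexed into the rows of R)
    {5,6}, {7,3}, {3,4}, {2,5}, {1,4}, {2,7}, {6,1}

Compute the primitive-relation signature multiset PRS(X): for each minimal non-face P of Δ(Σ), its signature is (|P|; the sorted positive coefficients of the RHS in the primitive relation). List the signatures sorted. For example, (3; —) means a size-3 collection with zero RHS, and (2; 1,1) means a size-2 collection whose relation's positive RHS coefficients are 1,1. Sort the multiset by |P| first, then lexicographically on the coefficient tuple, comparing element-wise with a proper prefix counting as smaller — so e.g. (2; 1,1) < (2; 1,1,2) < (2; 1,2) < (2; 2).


Minimal non-faces — 14 found among 7 rays, 7 max cones:

  {1,2}:  v_{1} + v_{2} = 0  ⟹  sig = (2; —)
  {3,6}:  v_{3} + v_{6} = 0  ⟹  sig = (2; —)
  {4,5}:  v_{4} + v_{5} = 0  ⟹  sig = (2; —)
  {1,3}:  v_{1} + v_{3} = v_{4}  ⟹  sig = (2; 1)
  {1,5}:  v_{1} + v_{5} = v_{6}  ⟹  sig = (2; 1)
  {1,7}:  v_{1} + v_{7} = v_{3}  ⟹  sig = (2; 1)
  {2,3}:  v_{2} + v_{3} = v_{7}  ⟹  sig = (2; 1)
  {2,4}:  v_{2} + v_{4} = v_{3}  ⟹  sig = (2; 1)
  {2,6}:  v_{2} + v_{6} = v_{5}  ⟹  sig = (2; 1)
  {3,5}:  v_{3} + v_{5} = v_{2}  ⟹  sig = (2; 1)
  {4,6}:  v_{4} + v_{6} = v_{1}  ⟹  sig = (2; 1)
  {6,7}:  v_{6} + v_{7} = v_{2}  ⟹  sig = (2; 1)
  {4,7}:  v_{4} + v_{7} = 2·v_{3}  ⟹  sig = (2; 2)
  {5,7}:  v_{5} + v_{7} = 2·v_{2}  ⟹  sig = (2; 2)

so the primitive-relation signature multiset is
{ (2; —) ×3,  (2; 1) ×9,  (2; 2) ×2 }


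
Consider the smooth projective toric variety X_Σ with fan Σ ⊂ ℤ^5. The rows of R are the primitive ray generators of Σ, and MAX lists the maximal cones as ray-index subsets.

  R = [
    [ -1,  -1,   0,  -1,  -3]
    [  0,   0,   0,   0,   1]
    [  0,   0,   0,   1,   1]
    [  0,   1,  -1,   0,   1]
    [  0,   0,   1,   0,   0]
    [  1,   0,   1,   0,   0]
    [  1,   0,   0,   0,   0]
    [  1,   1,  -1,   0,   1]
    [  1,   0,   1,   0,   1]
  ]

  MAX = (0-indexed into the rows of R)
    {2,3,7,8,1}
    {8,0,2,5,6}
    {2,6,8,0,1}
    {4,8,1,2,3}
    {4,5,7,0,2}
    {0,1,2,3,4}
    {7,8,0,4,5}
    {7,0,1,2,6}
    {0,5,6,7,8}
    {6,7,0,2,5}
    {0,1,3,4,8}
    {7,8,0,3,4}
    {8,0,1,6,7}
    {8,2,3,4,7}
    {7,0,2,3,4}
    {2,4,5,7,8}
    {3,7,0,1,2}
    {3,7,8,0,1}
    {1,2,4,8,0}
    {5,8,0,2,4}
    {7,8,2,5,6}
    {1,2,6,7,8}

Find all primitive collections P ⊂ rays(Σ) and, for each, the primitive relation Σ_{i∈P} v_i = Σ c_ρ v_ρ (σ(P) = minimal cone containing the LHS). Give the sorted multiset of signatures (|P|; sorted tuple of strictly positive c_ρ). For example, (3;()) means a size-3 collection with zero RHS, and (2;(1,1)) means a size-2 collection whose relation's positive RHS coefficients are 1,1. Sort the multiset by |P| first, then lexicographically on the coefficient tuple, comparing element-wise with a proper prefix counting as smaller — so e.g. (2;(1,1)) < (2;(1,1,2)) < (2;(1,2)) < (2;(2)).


7 minimal non-faces of Δ(Σ) (on 9 rays):

  P = {1,5}:  v_{1} + v_{5} = v_{8}  ⟹  sig = (2;(1))
  P = {3,6}:  v_{3} + v_{6} = v_{7}  ⟹  sig = (2;(1))
  P = {4,6}:  v_{4} + v_{6} = v_{5}  ⟹  sig = (2;(1))
  P = {3,5}:  v_{3} + v_{5} = v_{4} + v_{7}  ⟹  sig = (2;(1,1))
  P = {1,4,7}:  v_{1} + v_{4} + v_{7} = v_{3} + v_{8}  ⟹  sig = (3;(1,1))
  P = {0,2,3,8}:  v_{0} + v_{2} + v_{3} + v_{8} = 0  ⟹  sig = (4;())
  P = {0,2,7,8}:  v_{0} + v_{2} + v_{7} + v_{8} = v_{6}  ⟹  sig = (4;(1))

Signatures (|P|; sorted positive RHS coefficients), sorted:
[(2;(1)), (2;(1)), (2;(1)), (2;(1,1)), (3;(1,1)), (4;()), (4;(1))]


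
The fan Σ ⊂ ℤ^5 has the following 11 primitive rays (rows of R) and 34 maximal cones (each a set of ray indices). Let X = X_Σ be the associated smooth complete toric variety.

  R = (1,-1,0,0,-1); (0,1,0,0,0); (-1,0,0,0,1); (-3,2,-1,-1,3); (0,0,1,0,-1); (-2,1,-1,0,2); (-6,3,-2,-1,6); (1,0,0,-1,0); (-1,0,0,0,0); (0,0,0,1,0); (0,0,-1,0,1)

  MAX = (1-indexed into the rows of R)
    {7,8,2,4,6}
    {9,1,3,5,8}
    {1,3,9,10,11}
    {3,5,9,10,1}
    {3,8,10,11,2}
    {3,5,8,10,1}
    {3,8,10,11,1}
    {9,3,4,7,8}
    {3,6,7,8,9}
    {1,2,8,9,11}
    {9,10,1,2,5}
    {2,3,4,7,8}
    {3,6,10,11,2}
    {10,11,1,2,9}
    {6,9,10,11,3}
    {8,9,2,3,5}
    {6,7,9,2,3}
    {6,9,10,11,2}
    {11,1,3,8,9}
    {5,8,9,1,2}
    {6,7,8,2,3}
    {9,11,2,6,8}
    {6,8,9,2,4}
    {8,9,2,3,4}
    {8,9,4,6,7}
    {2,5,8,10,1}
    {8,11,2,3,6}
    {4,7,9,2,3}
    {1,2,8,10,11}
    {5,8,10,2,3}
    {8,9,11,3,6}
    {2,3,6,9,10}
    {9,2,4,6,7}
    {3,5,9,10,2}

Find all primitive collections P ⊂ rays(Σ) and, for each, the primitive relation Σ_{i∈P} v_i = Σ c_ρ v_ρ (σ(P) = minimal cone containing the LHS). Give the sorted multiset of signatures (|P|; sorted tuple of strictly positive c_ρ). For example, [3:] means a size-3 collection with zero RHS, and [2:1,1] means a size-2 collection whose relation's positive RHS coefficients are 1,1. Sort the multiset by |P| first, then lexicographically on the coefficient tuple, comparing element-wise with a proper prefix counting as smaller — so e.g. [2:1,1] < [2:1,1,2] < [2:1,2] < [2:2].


|primitive collections| = 18. Relations:

  P = {5,11}:  v_{5} + v_{11} = 0 — sig = [2:]
  P = {1,6}:  v_{1} + v_{6} = v_{9} + v_{11} — sig = [2:1,1]
  P = {1,4}:  v_{1} + v_{4} = v_{6} + v_{8} + v_{9} — sig = [2:1,1,1]
  P = {4,10}:  v_{4} + v_{10} = v_{2} + v_{3} + v_{6} — sig = [2:1,1,1]
  P = {5,6}:  v_{5} + v_{6} = v_{2} + v_{3} + v_{9} — sig = [2:1,1,1]
  P = {1,7}:  v_{1} + v_{7} = v_{3} + 2·v_{6} + v_{8} + v_{9} — sig = [2:1,1,1,2]
  P = {5,7}:  v_{5} + v_{7} = v_{2} + 2·v_{3} + v_{4} + v_{9} — sig = [2:1,1,1,2]
  P = {7,11}:  v_{7} + v_{11} = v_{3} + 3·v_{6} + v_{8} — sig = [2:1,1,3]
  P = {4,11}:  v_{4} + v_{11} = 2·v_{6} + v_{8} — sig = [2:1,2]
  P = {7,10}:  v_{7} + v_{10} = v_{2} + 2·v_{3} + 2·v_{6} — sig = [2:1,2,2]
  P = {4,5}:  v_{4} + v_{5} = 2·v_{2} + 2·v_{3} + v_{8} + 2·v_{9} — sig = [2:1,2,2,2]
  P = {1,2,3}:  v_{1} + v_{2} + v_{3} = 0 — sig = [3:]
  P = {8,9,10}:  v_{8} + v_{9} + v_{10} = 0 — sig = [3:]
  P = {3,4,6}:  v_{3} + v_{4} + v_{6} = v_{7} — sig = [3:1]
  P = {6,8,10}:  v_{6} + v_{8} + v_{10} = v_{2} + v_{3} + v_{11} — sig = [3:1,1,1]
  P = {2,3,9,11}:  v_{2} + v_{3} + v_{9} + v_{11} = v_{6} — sig = [4:1]
  P = {2,7,8,9}:  v_{2} + v_{7} + v_{8} + v_{9} = 2·v_{4} — sig = [4:2]
  P = {2,3,6,8,9}:  v_{2} + v_{3} + v_{6} + v_{8} + v_{9} = v_{4} — sig = [5:1]

Signatures (|P|; sorted positive RHS coefficients), sorted:
[[2:], [2:1,1], [2:1,1,1], [2:1,1,1], [2:1,1,1], [2:1,1,1,2], [2:1,1,1,2], [2:1,1,3], [2:1,2], [2:1,2,2], [2:1,2,2,2], [3:], [3:], [3:1], [3:1,1,1], [4:1], [4:2], [5:1]]
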